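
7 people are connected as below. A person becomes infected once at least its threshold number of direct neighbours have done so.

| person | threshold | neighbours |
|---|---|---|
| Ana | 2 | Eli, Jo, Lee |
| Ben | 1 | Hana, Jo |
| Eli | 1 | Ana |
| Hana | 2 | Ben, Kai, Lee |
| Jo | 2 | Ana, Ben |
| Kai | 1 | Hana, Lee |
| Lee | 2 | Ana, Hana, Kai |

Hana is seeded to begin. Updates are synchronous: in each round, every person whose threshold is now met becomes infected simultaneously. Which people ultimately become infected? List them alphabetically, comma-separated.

Round 1 — Hana becomes infected (initial).
Round 2 — checking thresholds:
  Ben: 1 of 2 neighbours ≥ 1, becomes infected.
  Kai: 1 of 2 neighbours ≥ 1, becomes infected.
  Lee: 1 of 3 neighbours < 2, holds.
Round 3 — checking thresholds:
  Jo: 1 of 2 neighbours < 2, holds.
  Lee: 2 of 3 neighbours ≥ 2, becomes infected.
Round 4 — no new infections; cascade stops.

Ben, Hana, Kai, Lee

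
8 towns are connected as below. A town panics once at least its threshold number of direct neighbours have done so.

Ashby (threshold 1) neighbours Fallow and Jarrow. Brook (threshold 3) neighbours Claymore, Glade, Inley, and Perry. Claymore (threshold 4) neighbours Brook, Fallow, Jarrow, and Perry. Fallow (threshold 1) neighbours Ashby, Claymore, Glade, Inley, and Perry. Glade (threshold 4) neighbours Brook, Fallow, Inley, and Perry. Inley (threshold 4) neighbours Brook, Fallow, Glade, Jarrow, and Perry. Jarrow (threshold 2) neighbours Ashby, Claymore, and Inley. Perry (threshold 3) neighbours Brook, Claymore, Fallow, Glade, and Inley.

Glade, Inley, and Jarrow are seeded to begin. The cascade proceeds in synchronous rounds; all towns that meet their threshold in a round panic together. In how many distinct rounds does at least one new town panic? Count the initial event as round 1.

5

Round 1 — Glade, Inley, Jarrow panic (initial).
Round 2 — checking thresholds:
  Ashby: 1 of 2 neighbours ≥ 1, panics.
  Brook: 2 of 4 neighbours < 3, holds.
  Claymore: 1 of 4 neighbours < 4, holds.
  Fallow: 2 of 5 neighbours ≥ 1, panics.
  Perry: 2 of 5 neighbours < 3, holds.
Round 3 — checking thresholds:
  Brook: 2 of 4 neighbours < 3, holds.
  Claymore: 2 of 4 neighbours < 4, holds.
  Perry: 3 of 5 neighbours ≥ 3, panics.
Round 4 — checking thresholds:
  Brook: 3 of 4 neighbours ≥ 3, panics.
  Claymore: 3 of 4 neighbours < 4, holds.
Round 5 — checking thresholds:
  Claymore: 4 of 4 neighbours ≥ 4, panics.
Round 6 — no new panics; cascade stops.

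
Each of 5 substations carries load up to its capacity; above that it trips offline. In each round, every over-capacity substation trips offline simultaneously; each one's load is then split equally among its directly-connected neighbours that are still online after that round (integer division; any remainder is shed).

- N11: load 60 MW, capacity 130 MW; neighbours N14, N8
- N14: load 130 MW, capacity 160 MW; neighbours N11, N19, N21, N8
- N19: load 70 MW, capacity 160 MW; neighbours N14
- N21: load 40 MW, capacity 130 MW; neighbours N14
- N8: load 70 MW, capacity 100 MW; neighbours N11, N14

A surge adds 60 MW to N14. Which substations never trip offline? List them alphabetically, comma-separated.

Round 1 — N14 at 190 > 160. N14 trips offline.
  N14 sheds 190 MW to N11, N19, N21, N8: 47 each (2 lost).
    N11: 60+47 = 107 ≤ 130
    N19: 70+47 = 117 ≤ 160
    N21: 40+47 = 87 ≤ 130
    N8: 70+47 = 117 > 100
Round 2 — N8 trips offline.
  N8 sheds 117 MW to N11: 117 each.
    N11: 107+117 = 224 > 130
Round 3 — N11 trips offline.
  N11 sheds 224 MW: no online neighbours, lost.
No further trips.

N19, N21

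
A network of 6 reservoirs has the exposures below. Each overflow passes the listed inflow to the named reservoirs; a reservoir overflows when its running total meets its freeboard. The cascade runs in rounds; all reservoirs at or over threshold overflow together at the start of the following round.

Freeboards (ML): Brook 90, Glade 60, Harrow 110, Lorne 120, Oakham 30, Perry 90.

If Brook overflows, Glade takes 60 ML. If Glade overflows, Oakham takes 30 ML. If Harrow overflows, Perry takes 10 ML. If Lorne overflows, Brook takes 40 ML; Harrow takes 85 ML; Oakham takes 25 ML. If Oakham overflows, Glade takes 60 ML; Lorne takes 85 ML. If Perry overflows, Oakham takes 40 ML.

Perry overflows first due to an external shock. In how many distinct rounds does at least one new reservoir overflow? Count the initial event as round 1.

3

Round 1 — Perry overflows (initial).
  Oakham: +40 → 40 ≥ 30
Round 2 — Oakham overflows.
  Glade: +60 → 60 ≥ 60
  Lorne: +85 → 85 < 120
Round 3 — Glade overflows.
No further overflows.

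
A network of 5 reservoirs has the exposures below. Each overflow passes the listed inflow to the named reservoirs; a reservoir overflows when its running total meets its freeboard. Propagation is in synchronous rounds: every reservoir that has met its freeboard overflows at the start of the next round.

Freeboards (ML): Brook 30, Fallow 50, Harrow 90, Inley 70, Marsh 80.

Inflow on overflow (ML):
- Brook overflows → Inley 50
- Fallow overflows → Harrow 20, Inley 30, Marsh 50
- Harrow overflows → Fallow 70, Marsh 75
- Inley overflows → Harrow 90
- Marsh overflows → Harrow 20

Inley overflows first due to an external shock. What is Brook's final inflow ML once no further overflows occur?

Round 1 — Inley overflows (initial).
  Harrow: +90 → 90 ≥ 90
Round 2 — Harrow overflows.
  Fallow: +70 → 70 ≥ 50
  Marsh: +75 → 75 < 80
Round 3 — Fallow overflows.
  Marsh: +50 → 125 ≥ 80
Round 4 — Marsh overflows.
No further overflows.

0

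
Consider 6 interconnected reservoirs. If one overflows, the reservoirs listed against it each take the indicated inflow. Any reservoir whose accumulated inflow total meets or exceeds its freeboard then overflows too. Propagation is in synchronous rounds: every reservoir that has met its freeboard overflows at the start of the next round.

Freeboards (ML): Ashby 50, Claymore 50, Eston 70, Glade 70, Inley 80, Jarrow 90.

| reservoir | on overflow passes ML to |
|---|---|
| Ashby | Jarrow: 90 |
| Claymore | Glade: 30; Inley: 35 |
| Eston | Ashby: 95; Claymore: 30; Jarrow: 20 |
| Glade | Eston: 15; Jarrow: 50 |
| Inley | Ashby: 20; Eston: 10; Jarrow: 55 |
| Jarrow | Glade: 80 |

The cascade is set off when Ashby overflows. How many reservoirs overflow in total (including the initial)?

3

Round 1 — Ashby overflows (initial).
  Jarrow: +90 → 90 ≥ 90
Round 2 — Jarrow overflows.
  Glade: +80 → 80 ≥ 70
Round 3 — Glade overflows.
  Eston: +15 → 15 < 70
No further overflows.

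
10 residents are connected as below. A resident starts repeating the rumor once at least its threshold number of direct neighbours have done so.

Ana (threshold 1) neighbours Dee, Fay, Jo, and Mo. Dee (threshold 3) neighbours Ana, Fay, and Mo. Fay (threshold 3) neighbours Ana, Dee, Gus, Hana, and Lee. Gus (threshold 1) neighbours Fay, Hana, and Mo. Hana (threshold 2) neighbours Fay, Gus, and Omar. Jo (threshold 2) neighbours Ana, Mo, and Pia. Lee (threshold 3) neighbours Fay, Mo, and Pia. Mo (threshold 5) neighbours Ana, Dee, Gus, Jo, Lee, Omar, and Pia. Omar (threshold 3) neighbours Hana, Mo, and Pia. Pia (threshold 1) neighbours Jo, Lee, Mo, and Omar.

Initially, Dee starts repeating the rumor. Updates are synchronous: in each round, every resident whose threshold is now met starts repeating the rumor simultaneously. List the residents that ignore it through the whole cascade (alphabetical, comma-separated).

Fay, Gus, Hana, Jo, Lee, Mo, Omar, Pia

Round 1 — Dee starts repeating the rumor (initial).
Round 2 — checking thresholds:
  Ana: 1 of 4 neighbours ≥ 1, starts repeating the rumor.
  Fay: 1 of 5 neighbours < 3, not yet.
  Mo: 1 of 7 neighbours < 5, not yet.
Round 3 — no new spreads; cascade stops.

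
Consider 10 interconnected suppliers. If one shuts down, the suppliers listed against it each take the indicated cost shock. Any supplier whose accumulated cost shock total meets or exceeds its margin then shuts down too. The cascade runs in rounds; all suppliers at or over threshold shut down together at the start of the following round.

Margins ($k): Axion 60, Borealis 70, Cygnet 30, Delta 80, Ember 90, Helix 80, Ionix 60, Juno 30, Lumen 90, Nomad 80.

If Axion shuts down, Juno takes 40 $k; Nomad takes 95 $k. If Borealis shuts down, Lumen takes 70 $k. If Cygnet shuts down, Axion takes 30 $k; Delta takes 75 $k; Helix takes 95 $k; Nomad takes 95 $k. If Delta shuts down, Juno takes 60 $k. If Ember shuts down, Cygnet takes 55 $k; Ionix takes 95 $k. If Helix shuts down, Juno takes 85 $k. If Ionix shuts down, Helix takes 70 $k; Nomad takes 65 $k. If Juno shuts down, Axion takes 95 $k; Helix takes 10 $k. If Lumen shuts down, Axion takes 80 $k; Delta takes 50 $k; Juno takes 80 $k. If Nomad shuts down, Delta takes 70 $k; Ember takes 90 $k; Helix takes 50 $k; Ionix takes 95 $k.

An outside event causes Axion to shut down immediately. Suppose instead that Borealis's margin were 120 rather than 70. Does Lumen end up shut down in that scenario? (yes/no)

no

With Borealis's margin at 120:
Round 1 — Axion shuts down (initial).
  Juno: +40 → 40 ≥ 30
  Nomad: +95 → 95 ≥ 80
Round 2 — Juno, Nomad shut down.
  Delta: +70 → 70 < 80
  Ember: +90 → 90 ≥ 90
  Helix: +10+50 → 60 < 80
  Ionix: +95 → 95 ≥ 60
Round 3 — Ember, Ionix shut down.
  Cygnet: +55 → 55 ≥ 30
  Helix: +70 → 130 ≥ 80
Round 4 — Cygnet, Helix shut down.
  Delta: +75 → 145 ≥ 80
Round 5 — Delta shuts down.
No further shutdowns.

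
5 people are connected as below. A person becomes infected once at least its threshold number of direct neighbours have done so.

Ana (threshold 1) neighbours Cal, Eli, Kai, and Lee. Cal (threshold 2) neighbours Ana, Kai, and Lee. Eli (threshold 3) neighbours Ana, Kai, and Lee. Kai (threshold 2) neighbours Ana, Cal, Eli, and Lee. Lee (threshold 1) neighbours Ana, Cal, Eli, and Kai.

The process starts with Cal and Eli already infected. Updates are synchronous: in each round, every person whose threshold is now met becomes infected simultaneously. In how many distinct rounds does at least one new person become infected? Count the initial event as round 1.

2

Round 1 — Cal, Eli become infected (initial).
Round 2 — checking thresholds:
  Ana: 2 of 4 neighbours ≥ 1, becomes infected.
  Kai: 2 of 4 neighbours ≥ 2, becomes infected.
  Lee: 2 of 4 neighbours ≥ 1, becomes infected.
Round 3 — no new infections; cascade stops.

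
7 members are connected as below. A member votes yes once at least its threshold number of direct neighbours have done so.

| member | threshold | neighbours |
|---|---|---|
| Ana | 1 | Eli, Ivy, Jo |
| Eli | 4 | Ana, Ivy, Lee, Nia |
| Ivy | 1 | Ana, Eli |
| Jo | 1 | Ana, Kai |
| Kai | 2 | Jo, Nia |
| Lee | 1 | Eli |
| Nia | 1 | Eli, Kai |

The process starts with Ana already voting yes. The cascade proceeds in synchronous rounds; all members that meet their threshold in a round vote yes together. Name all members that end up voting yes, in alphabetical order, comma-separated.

Ana, Ivy, Jo

Round 1 — Ana votes yes (initial).
Round 2 — checking thresholds:
  Eli: 1 of 4 neighbours < 4, holds.
  Ivy: 1 of 2 neighbours ≥ 1, votes yes.
  Jo: 1 of 2 neighbours ≥ 1, votes yes.
Round 3 — no new yes votes; cascade stops.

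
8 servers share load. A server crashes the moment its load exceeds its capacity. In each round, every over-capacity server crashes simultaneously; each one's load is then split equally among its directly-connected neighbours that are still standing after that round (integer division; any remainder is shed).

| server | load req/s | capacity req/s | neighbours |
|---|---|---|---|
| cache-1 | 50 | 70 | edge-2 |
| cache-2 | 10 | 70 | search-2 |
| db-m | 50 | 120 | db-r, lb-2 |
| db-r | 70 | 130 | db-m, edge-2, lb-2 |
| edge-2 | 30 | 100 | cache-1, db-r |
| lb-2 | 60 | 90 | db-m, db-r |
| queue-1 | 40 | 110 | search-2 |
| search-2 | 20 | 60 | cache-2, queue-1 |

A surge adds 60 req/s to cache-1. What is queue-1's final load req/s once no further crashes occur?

Round 1 — cache-1 at 110 > 70. cache-1 crashes.
  cache-1 sheds 110 req/s to edge-2: 110 each.
    edge-2: 30+110 = 140 > 100
Round 2 — edge-2 crashes.
  edge-2 sheds 140 req/s to db-r: 140 each.
    db-r: 70+140 = 210 > 130
Round 3 — db-r crashes.
  db-r sheds 210 req/s to db-m, lb-2: 105 each.
    db-m: 50+105 = 155 > 120
    lb-2: 60+105 = 165 > 90
Round 4 — db-m, lb-2 crash.
  db-m sheds 155 req/s: no online neighbours, lost.
  lb-2 sheds 165 req/s: no online neighbours, lost.
No further crashes.

40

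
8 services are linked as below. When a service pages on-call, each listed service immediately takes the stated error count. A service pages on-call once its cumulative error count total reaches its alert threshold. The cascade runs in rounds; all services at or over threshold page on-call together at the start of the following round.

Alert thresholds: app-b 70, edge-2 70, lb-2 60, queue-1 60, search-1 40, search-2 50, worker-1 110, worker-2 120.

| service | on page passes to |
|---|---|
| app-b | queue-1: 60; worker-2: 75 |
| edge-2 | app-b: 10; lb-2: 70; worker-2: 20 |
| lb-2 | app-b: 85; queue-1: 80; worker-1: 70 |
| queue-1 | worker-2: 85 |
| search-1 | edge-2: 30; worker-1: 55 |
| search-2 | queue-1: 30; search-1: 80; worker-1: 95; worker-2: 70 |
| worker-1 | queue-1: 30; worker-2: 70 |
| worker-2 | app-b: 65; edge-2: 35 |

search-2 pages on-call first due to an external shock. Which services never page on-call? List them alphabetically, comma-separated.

Round 1 — search-2 pages on-call (initial).
  queue-1: +30 → 30 < 60
  search-1: +80 → 80 ≥ 40
  worker-1: +95 → 95 < 110
  worker-2: +70 → 70 < 120
Round 2 — search-1 pages on-call.
  edge-2: +30 → 30 < 70
  worker-1: +55 → 150 ≥ 110
Round 3 — worker-1 pages on-call.
  queue-1: +30 → 60 ≥ 60
  worker-2: +70 → 140 ≥ 120
Round 4 — queue-1, worker-2 page on-call.
  app-b: +65 → 65 < 70
  edge-2: +35 → 65 < 70
No further pages.

app-b, edge-2, lb-2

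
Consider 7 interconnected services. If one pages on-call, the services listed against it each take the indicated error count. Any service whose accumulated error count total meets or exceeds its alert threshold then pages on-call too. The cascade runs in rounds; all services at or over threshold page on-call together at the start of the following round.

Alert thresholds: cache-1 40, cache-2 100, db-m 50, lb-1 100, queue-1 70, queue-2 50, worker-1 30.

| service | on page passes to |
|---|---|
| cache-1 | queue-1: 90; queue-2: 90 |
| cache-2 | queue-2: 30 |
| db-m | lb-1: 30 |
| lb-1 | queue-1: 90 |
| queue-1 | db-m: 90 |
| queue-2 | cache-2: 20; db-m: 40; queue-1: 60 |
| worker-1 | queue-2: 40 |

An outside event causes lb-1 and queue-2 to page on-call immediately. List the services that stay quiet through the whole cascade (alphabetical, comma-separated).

Round 1 — lb-1, queue-2 page on-call (initial).
  cache-2: +20 → 20 < 100
  db-m: +40 → 40 < 50
  queue-1: +90+60 → 150 ≥ 70
Round 2 — queue-1 pages on-call.
  db-m: +90 → 130 ≥ 50
Round 3 — db-m pages on-call.
No further pages.

cache-1, cache-2, worker-1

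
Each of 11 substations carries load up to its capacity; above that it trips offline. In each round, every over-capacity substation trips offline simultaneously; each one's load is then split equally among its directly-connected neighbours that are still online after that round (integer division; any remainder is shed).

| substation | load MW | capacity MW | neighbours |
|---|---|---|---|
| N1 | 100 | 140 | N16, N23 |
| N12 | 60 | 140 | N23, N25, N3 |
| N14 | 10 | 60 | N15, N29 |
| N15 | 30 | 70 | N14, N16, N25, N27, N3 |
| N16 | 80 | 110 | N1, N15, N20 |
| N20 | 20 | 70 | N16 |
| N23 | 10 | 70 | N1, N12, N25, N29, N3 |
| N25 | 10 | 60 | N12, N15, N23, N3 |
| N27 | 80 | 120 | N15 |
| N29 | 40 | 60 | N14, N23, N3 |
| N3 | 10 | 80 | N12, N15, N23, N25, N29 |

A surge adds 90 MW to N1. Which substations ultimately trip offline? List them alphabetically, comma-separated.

N1, N12, N14, N15, N16, N20, N23, N25, N29, N3

Round 1 — N1 at 190 > 140. N1 trips offline.
  N1 sheds 190 MW to N16, N23: 95 each.
    N16: 80+95 = 175 > 110
    N23: 10+95 = 105 > 70
Round 2 — N16, N23 trip offline.
  N16 sheds 175 MW to N15, N20: 87 each (1 lost).
    N15: 30+87 = 117 > 70
    N20: 20+87 = 107 > 70
  N23 sheds 105 MW to N12, N25, N29, N3: 26 each (1 lost).
    N12: 60+26 = 86 ≤ 140
    N25: 10+26 = 36 ≤ 60
    N29: 40+26 = 66 > 60
    N3: 10+26 = 36 ≤ 80
Round 3 — N15, N20, N29 trip offline.
  N15 sheds 117 MW to N14, N25, N27, N3: 29 each (1 lost).
    N14: 10+29 = 39 ≤ 60
    N25: 36+29 = 65 > 60
    N27: 80+29 = 109 ≤ 120
    N3: 36+29 = 65 ≤ 80
  N20 sheds 107 MW: no online neighbours, lost.
  N29 sheds 66 MW to N14, N3: 33 each.
    N14: 39+33 = 72 > 60
    N3: 65+33 = 98 > 80
Round 4 — N14, N25, N3 trip offline.
  N14 sheds 72 MW: no online neighbours, lost.
  N25 sheds 65 MW to N12: 65 each.
    N12: 86+65 = 151 > 140
  N3 sheds 98 MW to N12: 98 each.
    N12: 151+98 = 249 > 140
Round 5 — N12 trips offline.
  N12 sheds 249 MW: no online neighbours, lost.
No further trips.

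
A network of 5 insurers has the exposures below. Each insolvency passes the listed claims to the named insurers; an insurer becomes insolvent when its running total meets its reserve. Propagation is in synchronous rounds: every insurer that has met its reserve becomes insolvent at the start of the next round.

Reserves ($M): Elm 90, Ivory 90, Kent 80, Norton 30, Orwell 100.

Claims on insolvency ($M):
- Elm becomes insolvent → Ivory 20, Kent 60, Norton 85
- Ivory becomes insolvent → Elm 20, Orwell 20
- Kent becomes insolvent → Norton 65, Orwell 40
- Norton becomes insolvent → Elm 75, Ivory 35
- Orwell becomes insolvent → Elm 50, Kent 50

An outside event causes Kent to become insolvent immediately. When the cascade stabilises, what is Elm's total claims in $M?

75

Round 1 — Kent becomes insolvent (initial).
  Norton: +65 → 65 ≥ 30
  Orwell: +40 → 40 < 100
Round 2 — Norton becomes insolvent.
  Elm: +75 → 75 < 90
  Ivory: +35 → 35 < 90
No further insolvencies.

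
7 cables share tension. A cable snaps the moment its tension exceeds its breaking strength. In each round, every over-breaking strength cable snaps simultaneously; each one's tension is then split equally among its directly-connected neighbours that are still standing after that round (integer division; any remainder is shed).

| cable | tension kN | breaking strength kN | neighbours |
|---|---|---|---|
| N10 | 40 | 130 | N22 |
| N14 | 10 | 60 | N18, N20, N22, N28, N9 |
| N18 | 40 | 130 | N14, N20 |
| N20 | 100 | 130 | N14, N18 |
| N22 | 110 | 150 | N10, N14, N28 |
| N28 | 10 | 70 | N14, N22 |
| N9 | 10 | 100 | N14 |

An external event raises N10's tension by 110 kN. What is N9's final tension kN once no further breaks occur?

56

Round 1 — N10 at 150 > 130. N10 snaps.
  N10 sheds 150 kN to N22: 150 each.
    N22: 110+150 = 260 > 150
Round 2 — N22 snaps.
  N22 sheds 260 kN to N14, N28: 130 each.
    N14: 10+130 = 140 > 60
    N28: 10+130 = 140 > 70
Round 3 — N14, N28 snap.
  N14 sheds 140 kN to N18, N20, N9: 46 each (2 lost).
    N18: 40+46 = 86 ≤ 130
    N20: 100+46 = 146 > 130
    N9: 10+46 = 56 ≤ 100
  N28 sheds 140 kN: no online neighbours, lost.
Round 4 — N20 snaps.
  N20 sheds 146 kN to N18: 146 each.
    N18: 86+146 = 232 > 130
Round 5 — N18 snaps.
  N18 sheds 232 kN: no online neighbours, lost.
No further breaks.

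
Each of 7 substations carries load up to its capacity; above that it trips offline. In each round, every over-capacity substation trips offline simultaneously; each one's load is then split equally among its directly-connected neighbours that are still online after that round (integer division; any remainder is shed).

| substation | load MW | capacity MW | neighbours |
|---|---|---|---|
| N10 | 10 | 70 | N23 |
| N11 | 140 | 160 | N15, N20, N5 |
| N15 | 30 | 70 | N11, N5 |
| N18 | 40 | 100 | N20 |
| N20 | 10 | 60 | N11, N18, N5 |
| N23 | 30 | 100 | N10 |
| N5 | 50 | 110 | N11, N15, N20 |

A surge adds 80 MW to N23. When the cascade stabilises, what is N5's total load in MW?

Round 1 — N23 at 110 > 100. N23 trips offline.
  N23 sheds 110 MW to N10: 110 each.
    N10: 10+110 = 120 > 70
Round 2 — N10 trips offline.
  N10 sheds 120 MW: no online neighbours, lost.
No further trips.

50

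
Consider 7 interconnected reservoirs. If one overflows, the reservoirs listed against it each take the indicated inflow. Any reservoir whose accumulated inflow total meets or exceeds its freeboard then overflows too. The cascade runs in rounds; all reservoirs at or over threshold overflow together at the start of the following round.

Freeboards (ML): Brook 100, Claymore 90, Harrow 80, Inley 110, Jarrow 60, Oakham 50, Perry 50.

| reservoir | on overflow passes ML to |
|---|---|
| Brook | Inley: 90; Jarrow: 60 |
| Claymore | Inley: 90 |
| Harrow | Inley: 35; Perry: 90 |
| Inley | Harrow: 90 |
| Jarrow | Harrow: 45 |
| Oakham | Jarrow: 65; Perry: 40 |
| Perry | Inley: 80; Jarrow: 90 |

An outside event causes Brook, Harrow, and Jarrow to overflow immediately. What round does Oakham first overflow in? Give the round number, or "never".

Round 1 — Brook, Harrow, Jarrow overflow (initial).
  Inley: +90+35 → 125 ≥ 110
  Perry: +90 → 90 ≥ 50
Round 2 — Inley, Perry overflow.
No further overflows.

never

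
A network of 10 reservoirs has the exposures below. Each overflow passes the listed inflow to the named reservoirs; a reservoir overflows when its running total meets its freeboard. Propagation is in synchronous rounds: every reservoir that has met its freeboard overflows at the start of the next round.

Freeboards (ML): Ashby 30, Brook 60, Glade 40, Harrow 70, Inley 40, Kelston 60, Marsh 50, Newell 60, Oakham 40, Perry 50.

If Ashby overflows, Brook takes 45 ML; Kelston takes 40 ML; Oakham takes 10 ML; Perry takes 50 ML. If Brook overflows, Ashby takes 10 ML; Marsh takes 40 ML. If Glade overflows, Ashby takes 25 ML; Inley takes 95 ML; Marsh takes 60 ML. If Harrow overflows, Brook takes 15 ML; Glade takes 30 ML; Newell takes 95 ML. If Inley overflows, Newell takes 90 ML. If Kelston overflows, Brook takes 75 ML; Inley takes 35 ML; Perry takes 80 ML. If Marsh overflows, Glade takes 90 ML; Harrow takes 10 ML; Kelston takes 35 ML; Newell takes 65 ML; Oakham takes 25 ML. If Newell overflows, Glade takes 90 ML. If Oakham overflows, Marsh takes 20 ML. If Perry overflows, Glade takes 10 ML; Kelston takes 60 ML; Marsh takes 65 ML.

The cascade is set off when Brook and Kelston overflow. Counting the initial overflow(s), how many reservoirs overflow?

Round 1 — Brook, Kelston overflow (initial).
  Ashby: +10 → 10 < 30
  Inley: +35 → 35 < 40
  Marsh: +40 → 40 < 50
  Perry: +80 → 80 ≥ 50
Round 2 — Perry overflows.
  Glade: +10 → 10 < 40
  Marsh: +65 → 105 ≥ 50
Round 3 — Marsh overflows.
  Glade: +90 → 100 ≥ 40
  Harrow: +10 → 10 < 70
  Newell: +65 → 65 ≥ 60
  Oakham: +25 → 25 < 40
Round 4 — Glade, Newell overflow.
  Ashby: +25 → 35 ≥ 30
  Inley: +95 → 130 ≥ 40
Round 5 — Ashby, Inley overflow.
  Oakham: +10 → 35 < 40
No further overflows.

8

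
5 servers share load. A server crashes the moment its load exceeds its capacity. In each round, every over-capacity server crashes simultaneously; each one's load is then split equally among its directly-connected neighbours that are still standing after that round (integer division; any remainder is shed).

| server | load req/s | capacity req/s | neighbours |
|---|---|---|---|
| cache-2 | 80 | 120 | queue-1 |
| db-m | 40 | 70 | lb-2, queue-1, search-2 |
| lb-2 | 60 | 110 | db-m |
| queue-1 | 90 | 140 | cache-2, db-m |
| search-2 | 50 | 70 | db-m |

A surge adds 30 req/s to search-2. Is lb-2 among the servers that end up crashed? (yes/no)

Round 1 — search-2 at 80 > 70. search-2 crashes.
  search-2 sheds 80 req/s to db-m: 80 each.
    db-m: 40+80 = 120 > 70
Round 2 — db-m crashes.
  db-m sheds 120 req/s to lb-2, queue-1: 60 each.
    lb-2: 60+60 = 120 > 110
    queue-1: 90+60 = 150 > 140
Round 3 — lb-2, queue-1 crash.
  lb-2 sheds 120 req/s: no online neighbours, lost.
  queue-1 sheds 150 req/s to cache-2: 150 each.
    cache-2: 80+150 = 230 > 120
Round 4 — cache-2 crashes.
  cache-2 sheds 230 req/s: no online neighbours, lost.
No further crashes.

yes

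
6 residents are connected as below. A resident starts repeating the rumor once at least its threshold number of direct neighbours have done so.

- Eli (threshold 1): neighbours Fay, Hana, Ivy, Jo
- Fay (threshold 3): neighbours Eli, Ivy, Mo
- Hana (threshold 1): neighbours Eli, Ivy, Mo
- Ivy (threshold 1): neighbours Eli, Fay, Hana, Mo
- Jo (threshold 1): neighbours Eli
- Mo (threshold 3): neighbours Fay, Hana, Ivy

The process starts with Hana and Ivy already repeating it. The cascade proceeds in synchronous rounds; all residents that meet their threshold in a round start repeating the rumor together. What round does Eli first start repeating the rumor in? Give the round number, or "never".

Round 1 — Hana, Ivy start repeating the rumor (initial).
Round 2 — checking thresholds:
  Eli: 2 of 4 neighbours ≥ 1, starts repeating the rumor.
  Fay: 1 of 3 neighbours < 3, holds.
  Mo: 2 of 3 neighbours < 3, holds.
Round 3 — checking thresholds:
  Fay: 2 of 3 neighbours < 3, holds.
  Jo: 1 of 1 neighbours ≥ 1, starts repeating the rumor.
  Mo: 2 of 3 neighbours < 3, holds.
Round 4 — no new spreads; cascade stops.

2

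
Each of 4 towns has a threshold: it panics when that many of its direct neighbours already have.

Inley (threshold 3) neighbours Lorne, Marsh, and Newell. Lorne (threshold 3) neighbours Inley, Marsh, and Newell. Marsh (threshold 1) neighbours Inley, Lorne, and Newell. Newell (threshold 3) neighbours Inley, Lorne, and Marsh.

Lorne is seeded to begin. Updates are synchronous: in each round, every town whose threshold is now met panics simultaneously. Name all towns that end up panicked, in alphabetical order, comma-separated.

Lorne, Marsh

Round 1 — Lorne panics (initial).
Round 2 — checking thresholds:
  Inley: 1 of 3 neighbours < 3, holds.
  Marsh: 1 of 3 neighbours ≥ 1, panics.
  Newell: 1 of 3 neighbours < 3, holds.
Round 3 — no new panics; cascade stops.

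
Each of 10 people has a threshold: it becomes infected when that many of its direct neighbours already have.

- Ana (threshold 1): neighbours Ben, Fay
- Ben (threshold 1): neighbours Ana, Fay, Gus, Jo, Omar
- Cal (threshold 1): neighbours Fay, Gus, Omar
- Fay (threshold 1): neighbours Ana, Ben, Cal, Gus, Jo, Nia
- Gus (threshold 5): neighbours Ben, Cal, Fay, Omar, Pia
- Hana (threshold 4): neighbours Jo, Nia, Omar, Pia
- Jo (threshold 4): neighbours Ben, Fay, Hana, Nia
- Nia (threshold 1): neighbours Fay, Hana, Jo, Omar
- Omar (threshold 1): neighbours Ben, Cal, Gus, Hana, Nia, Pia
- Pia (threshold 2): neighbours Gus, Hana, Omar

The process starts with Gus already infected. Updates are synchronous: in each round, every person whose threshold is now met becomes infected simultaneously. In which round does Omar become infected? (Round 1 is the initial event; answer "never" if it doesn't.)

Round 1 — Gus becomes infected (initial).
Round 2 — checking thresholds:
  Ben: 1 of 5 neighbours ≥ 1, becomes infected.
  Cal: 1 of 3 neighbours ≥ 1, becomes infected.
  Fay: 1 of 6 neighbours ≥ 1, becomes infected.
  Omar: 1 of 6 neighbours ≥ 1, becomes infected.
  Pia: 1 of 3 neighbours < 2, holds.
Round 3 — checking thresholds:
  Ana: 2 of 2 neighbours ≥ 1, becomes infected.
  Hana: 1 of 4 neighbours < 4, holds.
  Jo: 2 of 4 neighbours < 4, holds.
  Nia: 2 of 4 neighbours ≥ 1, becomes infected.
  Pia: 2 of 3 neighbours ≥ 2, becomes infected.
Round 4 — no new infections; cascade stops.

2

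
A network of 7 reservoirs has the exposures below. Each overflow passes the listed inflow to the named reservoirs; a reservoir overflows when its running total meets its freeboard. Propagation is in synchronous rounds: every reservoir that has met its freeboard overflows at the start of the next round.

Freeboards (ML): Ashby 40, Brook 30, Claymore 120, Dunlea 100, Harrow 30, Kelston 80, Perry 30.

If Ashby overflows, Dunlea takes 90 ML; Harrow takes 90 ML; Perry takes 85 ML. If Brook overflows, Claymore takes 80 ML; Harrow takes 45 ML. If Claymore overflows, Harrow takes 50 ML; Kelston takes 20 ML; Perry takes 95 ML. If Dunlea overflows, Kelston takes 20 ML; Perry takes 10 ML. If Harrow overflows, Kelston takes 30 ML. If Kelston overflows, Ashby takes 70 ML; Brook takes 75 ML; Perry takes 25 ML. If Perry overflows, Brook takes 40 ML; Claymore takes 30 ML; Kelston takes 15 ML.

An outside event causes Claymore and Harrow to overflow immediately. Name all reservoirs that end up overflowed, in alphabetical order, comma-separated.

Brook, Claymore, Harrow, Perry

Round 1 — Claymore, Harrow overflow (initial).
  Kelston: +20+30 → 50 < 80
  Perry: +95 → 95 ≥ 30
Round 2 — Perry overflows.
  Brook: +40 → 40 ≥ 30
  Kelston: +15 → 65 < 80
Round 3 — Brook overflows.
No further overflows.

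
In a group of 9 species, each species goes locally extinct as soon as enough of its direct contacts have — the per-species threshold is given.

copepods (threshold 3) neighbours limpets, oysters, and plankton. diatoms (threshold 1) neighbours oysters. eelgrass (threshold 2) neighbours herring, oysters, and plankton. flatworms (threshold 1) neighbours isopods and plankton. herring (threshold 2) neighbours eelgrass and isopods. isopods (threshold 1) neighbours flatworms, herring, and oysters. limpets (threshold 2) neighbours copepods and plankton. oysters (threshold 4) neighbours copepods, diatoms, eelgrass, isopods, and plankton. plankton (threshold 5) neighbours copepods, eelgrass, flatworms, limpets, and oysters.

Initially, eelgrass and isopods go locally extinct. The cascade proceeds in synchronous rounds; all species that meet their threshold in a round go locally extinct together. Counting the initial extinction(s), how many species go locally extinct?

Round 1 — eelgrass, isopods go locally extinct (initial).
Round 2 — checking thresholds:
  flatworms: 1 of 2 neighbours ≥ 1, goes locally extinct.
  herring: 2 of 2 neighbours ≥ 2, goes locally extinct.
  oysters: 2 of 5 neighbours < 4, below threshold.
  plankton: 1 of 5 neighbours < 5, below threshold.
Round 3 — no new extinctions; cascade stops.

4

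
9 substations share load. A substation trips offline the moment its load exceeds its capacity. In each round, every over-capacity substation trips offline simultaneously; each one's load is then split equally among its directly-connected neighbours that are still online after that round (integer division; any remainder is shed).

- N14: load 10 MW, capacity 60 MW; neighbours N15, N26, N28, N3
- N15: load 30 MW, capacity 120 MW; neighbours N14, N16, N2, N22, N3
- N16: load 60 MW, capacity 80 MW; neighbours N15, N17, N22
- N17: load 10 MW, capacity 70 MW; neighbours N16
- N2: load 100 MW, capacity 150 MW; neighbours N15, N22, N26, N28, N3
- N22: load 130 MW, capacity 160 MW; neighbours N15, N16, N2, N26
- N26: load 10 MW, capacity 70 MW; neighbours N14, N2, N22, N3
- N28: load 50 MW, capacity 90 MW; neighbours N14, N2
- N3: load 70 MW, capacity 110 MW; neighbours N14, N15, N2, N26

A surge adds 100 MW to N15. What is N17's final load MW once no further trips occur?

Round 1 — N15 at 130 > 120. N15 trips offline.
  N15 sheds 130 MW to N14, N16, N2, N22, N3: 26 each.
    N14: 10+26 = 36 ≤ 60
    N16: 60+26 = 86 > 80
    N2: 100+26 = 126 ≤ 150
    N22: 130+26 = 156 ≤ 160
    N3: 70+26 = 96 ≤ 110
Round 2 — N16 trips offline.
  N16 sheds 86 MW to N17, N22: 43 each.
    N17: 10+43 = 53 ≤ 70
    N22: 156+43 = 199 > 160
Round 3 — N22 trips offline.
  N22 sheds 199 MW to N2, N26: 99 each (1 lost).
    N2: 126+99 = 225 > 150
    N26: 10+99 = 109 > 70
Round 4 — N2, N26 trip offline.
  N2 sheds 225 MW to N28, N3: 112 each (1 lost).
    N28: 50+112 = 162 > 90
    N3: 96+112 = 208 > 110
  N26 sheds 109 MW to N14, N3: 54 each (1 lost).
    N14: 36+54 = 90 > 60
    N3: 208+54 = 262 > 110
Round 5 — N14, N28, N3 trip offline.
  N14 sheds 90 MW: no online neighbours, lost.
  N28 sheds 162 MW: no online neighbours, lost.
  N3 sheds 262 MW: no online neighbours, lost.
No further trips.

53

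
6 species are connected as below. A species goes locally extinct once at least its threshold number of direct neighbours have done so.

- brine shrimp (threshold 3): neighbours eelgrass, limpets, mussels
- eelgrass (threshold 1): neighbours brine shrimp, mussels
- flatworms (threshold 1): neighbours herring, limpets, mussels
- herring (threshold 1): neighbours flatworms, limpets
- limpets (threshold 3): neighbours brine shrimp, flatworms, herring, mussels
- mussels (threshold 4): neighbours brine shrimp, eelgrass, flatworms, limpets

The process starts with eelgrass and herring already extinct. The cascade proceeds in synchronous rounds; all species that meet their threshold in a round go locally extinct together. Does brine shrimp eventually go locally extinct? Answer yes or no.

Round 1 — eelgrass, herring go locally extinct (initial).
Round 2 — checking thresholds:
  brine shrimp: 1 of 3 neighbours < 3, below threshold.
  flatworms: 1 of 3 neighbours ≥ 1, goes locally extinct.
  limpets: 1 of 4 neighbours < 3, below threshold.
  mussels: 1 of 4 neighbours < 4, below threshold.
Round 3 — no new extinctions; cascade stops.

no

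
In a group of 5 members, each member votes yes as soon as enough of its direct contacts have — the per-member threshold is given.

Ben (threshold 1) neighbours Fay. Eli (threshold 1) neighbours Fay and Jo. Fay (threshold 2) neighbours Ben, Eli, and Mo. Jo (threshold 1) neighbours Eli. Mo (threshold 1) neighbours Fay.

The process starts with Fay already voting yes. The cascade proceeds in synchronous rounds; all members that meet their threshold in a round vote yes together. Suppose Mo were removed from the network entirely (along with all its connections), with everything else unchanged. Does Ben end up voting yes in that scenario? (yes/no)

With Mo removed:
Round 1 — Fay votes yes (initial).
Round 2 — checking thresholds:
  Ben: 1 of 1 neighbours ≥ 1, votes yes.
  Eli: 1 of 2 neighbours ≥ 1, votes yes.
Round 3 — checking thresholds:
  Jo: 1 of 1 neighbours ≥ 1, votes yes.
Round 4 — no new yes votes; cascade stops.

yes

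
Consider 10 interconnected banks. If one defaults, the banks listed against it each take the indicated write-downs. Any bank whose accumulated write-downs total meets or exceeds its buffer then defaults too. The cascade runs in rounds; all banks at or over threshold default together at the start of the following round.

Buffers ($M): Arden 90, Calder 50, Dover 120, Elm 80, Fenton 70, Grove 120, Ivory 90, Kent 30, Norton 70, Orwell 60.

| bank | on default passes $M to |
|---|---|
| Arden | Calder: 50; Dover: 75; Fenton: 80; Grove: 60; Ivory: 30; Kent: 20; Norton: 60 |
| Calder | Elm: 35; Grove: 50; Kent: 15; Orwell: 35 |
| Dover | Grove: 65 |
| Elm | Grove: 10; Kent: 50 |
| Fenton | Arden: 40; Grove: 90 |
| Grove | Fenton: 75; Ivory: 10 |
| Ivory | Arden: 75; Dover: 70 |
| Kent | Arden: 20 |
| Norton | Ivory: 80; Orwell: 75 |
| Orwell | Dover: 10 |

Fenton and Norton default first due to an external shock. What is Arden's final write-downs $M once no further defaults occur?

40

Round 1 — Fenton, Norton default (initial).
  Arden: +40 → 40 < 90
  Grove: +90 → 90 < 120
  Ivory: +80 → 80 < 90
  Orwell: +75 → 75 ≥ 60
Round 2 — Orwell defaults.
  Dover: +10 → 10 < 120
No further defaults.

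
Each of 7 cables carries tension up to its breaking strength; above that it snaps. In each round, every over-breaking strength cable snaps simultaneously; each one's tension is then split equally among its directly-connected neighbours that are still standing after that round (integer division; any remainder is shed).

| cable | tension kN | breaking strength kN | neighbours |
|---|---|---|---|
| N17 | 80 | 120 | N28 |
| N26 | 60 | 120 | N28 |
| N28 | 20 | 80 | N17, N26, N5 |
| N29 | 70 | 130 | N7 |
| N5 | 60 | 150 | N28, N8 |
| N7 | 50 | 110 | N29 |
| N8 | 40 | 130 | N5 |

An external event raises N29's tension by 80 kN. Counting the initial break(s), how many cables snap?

Round 1 — N29 at 150 > 130. N29 snaps.
  N29 sheds 150 kN to N7: 150 each.
    N7: 50+150 = 200 > 110
Round 2 — N7 snaps.
  N7 sheds 200 kN: no online neighbours, lost.
No further breaks.

2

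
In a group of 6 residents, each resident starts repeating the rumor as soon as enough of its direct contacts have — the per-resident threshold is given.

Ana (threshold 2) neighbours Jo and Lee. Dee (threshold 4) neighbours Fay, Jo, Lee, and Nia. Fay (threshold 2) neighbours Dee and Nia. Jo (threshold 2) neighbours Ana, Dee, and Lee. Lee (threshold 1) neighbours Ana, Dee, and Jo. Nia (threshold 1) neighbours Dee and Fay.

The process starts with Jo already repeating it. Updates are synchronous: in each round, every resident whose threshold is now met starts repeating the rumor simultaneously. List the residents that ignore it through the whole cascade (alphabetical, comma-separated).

Dee, Fay, Nia

Round 1 — Jo starts repeating the rumor (initial).
Round 2 — checking thresholds:
  Ana: 1 of 2 neighbours < 2, below threshold.
  Dee: 1 of 4 neighbours < 4, below threshold.
  Lee: 1 of 3 neighbours ≥ 1, starts repeating the rumor.
Round 3 — checking thresholds:
  Ana: 2 of 2 neighbours ≥ 2, starts repeating the rumor.
  Dee: 2 of 4 neighbours < 4, below threshold.
Round 4 — no new spreads; cascade stops.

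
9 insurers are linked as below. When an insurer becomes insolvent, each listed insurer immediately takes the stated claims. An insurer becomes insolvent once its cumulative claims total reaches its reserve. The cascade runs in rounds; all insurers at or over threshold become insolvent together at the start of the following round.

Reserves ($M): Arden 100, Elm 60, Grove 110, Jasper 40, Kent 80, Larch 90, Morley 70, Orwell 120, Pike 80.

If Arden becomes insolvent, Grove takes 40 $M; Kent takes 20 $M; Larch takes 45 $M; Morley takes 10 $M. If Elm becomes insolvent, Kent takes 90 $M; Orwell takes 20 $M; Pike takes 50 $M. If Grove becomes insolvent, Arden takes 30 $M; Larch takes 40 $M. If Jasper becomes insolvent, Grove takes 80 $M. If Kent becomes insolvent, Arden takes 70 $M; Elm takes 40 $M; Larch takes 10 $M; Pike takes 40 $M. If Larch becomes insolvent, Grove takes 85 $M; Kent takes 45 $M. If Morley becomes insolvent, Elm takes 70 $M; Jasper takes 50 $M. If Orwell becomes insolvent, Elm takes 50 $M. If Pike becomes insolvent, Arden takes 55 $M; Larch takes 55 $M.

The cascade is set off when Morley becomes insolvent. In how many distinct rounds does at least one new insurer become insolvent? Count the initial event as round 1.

6

Round 1 — Morley becomes insolvent (initial).
  Elm: +70 → 70 ≥ 60
  Jasper: +50 → 50 ≥ 40
Round 2 — Elm, Jasper become insolvent.
  Grove: +80 → 80 < 110
  Kent: +90 → 90 ≥ 80
  Orwell: +20 → 20 < 120
  Pike: +50 → 50 < 80
Round 3 — Kent becomes insolvent.
  Arden: +70 → 70 < 100
  Larch: +10 → 10 < 90
  Pike: +40 → 90 ≥ 80
Round 4 — Pike becomes insolvent.
  Arden: +55 → 125 ≥ 100
  Larch: +55 → 65 < 90
Round 5 — Arden becomes insolvent.
  Grove: +40 → 120 ≥ 110
  Larch: +45 → 110 ≥ 90
Round 6 — Grove, Larch become insolvent.
No further insolvencies.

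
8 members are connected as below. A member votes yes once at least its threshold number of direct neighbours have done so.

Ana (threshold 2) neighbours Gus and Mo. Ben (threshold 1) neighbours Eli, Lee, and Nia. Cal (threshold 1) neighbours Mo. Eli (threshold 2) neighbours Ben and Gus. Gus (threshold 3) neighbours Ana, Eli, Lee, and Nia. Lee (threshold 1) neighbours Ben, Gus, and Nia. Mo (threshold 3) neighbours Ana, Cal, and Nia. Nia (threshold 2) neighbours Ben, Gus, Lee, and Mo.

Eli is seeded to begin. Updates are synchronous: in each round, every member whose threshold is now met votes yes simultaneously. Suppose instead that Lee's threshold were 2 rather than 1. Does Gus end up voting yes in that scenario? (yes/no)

With Lee's threshold at 2:
Round 1 — Eli votes yes (initial).
Round 2 — checking thresholds:
  Ben: 1 of 3 neighbours ≥ 1, votes yes.
  Gus: 1 of 4 neighbours < 3, not yet.
Round 3 — no new yes votes; cascade stops.

no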